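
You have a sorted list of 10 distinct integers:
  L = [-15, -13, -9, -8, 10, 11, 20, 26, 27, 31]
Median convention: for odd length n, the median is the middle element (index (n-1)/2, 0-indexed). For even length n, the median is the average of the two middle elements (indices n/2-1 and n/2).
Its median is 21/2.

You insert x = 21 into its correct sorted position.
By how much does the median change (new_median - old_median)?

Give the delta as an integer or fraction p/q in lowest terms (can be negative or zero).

Answer: 1/2

Derivation:
Old median = 21/2
After inserting x = 21: new sorted = [-15, -13, -9, -8, 10, 11, 20, 21, 26, 27, 31]
New median = 11
Delta = 11 - 21/2 = 1/2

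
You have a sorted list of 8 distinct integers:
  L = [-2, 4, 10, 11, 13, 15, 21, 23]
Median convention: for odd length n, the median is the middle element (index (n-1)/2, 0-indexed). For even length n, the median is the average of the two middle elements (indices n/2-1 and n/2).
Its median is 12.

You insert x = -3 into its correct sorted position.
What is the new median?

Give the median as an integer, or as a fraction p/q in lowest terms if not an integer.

Old list (sorted, length 8): [-2, 4, 10, 11, 13, 15, 21, 23]
Old median = 12
Insert x = -3
Old length even (8). Middle pair: indices 3,4 = 11,13.
New length odd (9). New median = single middle element.
x = -3: 0 elements are < x, 8 elements are > x.
New sorted list: [-3, -2, 4, 10, 11, 13, 15, 21, 23]
New median = 11

Answer: 11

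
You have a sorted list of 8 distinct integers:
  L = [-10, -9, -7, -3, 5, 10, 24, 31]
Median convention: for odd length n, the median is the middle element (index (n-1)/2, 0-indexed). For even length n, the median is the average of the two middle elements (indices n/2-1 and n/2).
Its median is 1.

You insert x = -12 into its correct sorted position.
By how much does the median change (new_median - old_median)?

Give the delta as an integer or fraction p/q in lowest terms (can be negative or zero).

Answer: -4

Derivation:
Old median = 1
After inserting x = -12: new sorted = [-12, -10, -9, -7, -3, 5, 10, 24, 31]
New median = -3
Delta = -3 - 1 = -4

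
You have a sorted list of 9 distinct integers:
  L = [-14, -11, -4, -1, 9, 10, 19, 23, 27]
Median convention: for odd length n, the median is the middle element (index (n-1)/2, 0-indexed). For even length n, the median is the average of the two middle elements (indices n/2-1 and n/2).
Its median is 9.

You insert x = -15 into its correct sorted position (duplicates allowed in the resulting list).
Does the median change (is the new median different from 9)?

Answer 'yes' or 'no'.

Old median = 9
Insert x = -15
New median = 4
Changed? yes

Answer: yes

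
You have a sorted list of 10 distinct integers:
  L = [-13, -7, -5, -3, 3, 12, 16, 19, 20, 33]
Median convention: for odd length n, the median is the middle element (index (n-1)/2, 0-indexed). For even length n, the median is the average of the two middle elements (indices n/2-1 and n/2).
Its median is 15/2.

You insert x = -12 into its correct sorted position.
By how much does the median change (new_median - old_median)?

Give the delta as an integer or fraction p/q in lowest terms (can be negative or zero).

Answer: -9/2

Derivation:
Old median = 15/2
After inserting x = -12: new sorted = [-13, -12, -7, -5, -3, 3, 12, 16, 19, 20, 33]
New median = 3
Delta = 3 - 15/2 = -9/2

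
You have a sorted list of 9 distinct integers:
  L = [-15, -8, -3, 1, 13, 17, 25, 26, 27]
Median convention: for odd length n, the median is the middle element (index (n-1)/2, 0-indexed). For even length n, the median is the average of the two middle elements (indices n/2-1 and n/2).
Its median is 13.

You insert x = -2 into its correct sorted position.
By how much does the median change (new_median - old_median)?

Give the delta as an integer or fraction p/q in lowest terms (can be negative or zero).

Answer: -6

Derivation:
Old median = 13
After inserting x = -2: new sorted = [-15, -8, -3, -2, 1, 13, 17, 25, 26, 27]
New median = 7
Delta = 7 - 13 = -6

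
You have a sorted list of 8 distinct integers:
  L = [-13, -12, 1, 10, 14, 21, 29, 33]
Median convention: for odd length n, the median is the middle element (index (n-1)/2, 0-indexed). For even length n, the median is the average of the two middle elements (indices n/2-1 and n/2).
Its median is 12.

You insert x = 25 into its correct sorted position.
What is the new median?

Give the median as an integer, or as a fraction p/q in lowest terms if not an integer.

Old list (sorted, length 8): [-13, -12, 1, 10, 14, 21, 29, 33]
Old median = 12
Insert x = 25
Old length even (8). Middle pair: indices 3,4 = 10,14.
New length odd (9). New median = single middle element.
x = 25: 6 elements are < x, 2 elements are > x.
New sorted list: [-13, -12, 1, 10, 14, 21, 25, 29, 33]
New median = 14

Answer: 14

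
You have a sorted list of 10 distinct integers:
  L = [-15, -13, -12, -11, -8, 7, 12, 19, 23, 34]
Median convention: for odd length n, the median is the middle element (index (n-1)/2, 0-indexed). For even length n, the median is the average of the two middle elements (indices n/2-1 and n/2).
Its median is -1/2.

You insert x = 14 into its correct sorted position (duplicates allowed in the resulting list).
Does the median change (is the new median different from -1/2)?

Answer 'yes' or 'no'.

Answer: yes

Derivation:
Old median = -1/2
Insert x = 14
New median = 7
Changed? yes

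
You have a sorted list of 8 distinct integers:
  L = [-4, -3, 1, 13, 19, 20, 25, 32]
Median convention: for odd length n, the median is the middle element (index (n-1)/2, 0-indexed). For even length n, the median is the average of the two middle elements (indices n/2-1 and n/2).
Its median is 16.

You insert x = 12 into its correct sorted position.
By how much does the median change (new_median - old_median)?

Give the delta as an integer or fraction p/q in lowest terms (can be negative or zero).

Answer: -3

Derivation:
Old median = 16
After inserting x = 12: new sorted = [-4, -3, 1, 12, 13, 19, 20, 25, 32]
New median = 13
Delta = 13 - 16 = -3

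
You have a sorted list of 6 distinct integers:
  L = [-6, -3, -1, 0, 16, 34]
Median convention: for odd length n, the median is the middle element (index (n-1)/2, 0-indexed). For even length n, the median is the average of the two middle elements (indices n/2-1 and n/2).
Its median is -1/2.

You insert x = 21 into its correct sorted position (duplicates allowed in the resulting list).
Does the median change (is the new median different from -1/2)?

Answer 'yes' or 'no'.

Answer: yes

Derivation:
Old median = -1/2
Insert x = 21
New median = 0
Changed? yes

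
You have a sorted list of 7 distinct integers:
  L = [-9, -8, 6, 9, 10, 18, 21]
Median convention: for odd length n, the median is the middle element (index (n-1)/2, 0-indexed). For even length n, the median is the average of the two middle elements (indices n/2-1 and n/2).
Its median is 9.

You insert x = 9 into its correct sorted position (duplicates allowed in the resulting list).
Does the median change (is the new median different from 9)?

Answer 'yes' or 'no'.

Old median = 9
Insert x = 9
New median = 9
Changed? no

Answer: no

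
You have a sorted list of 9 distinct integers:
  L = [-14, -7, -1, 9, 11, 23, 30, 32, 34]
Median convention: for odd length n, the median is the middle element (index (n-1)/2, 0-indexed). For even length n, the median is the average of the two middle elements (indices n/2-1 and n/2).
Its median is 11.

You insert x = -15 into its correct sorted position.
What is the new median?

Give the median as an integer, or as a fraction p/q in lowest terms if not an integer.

Answer: 10

Derivation:
Old list (sorted, length 9): [-14, -7, -1, 9, 11, 23, 30, 32, 34]
Old median = 11
Insert x = -15
Old length odd (9). Middle was index 4 = 11.
New length even (10). New median = avg of two middle elements.
x = -15: 0 elements are < x, 9 elements are > x.
New sorted list: [-15, -14, -7, -1, 9, 11, 23, 30, 32, 34]
New median = 10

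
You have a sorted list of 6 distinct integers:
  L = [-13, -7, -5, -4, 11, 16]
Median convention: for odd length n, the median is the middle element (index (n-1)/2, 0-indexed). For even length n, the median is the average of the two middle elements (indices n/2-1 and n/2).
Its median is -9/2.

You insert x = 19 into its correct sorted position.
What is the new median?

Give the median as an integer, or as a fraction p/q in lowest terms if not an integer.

Answer: -4

Derivation:
Old list (sorted, length 6): [-13, -7, -5, -4, 11, 16]
Old median = -9/2
Insert x = 19
Old length even (6). Middle pair: indices 2,3 = -5,-4.
New length odd (7). New median = single middle element.
x = 19: 6 elements are < x, 0 elements are > x.
New sorted list: [-13, -7, -5, -4, 11, 16, 19]
New median = -4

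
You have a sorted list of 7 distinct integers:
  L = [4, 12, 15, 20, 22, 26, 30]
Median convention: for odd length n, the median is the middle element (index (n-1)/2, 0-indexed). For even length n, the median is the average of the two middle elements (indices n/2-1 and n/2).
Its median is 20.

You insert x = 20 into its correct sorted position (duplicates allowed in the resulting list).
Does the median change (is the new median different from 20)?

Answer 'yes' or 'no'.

Old median = 20
Insert x = 20
New median = 20
Changed? no

Answer: no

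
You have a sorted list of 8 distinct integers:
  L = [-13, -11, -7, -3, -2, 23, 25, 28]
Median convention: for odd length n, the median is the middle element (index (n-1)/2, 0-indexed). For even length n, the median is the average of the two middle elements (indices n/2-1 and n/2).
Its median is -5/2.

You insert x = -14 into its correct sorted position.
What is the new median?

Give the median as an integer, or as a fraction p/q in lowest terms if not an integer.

Answer: -3

Derivation:
Old list (sorted, length 8): [-13, -11, -7, -3, -2, 23, 25, 28]
Old median = -5/2
Insert x = -14
Old length even (8). Middle pair: indices 3,4 = -3,-2.
New length odd (9). New median = single middle element.
x = -14: 0 elements are < x, 8 elements are > x.
New sorted list: [-14, -13, -11, -7, -3, -2, 23, 25, 28]
New median = -3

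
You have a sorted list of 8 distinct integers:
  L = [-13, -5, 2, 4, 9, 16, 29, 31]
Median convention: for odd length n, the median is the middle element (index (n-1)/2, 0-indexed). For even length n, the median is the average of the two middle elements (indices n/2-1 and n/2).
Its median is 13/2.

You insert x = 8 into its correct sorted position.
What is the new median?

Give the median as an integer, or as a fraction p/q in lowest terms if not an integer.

Answer: 8

Derivation:
Old list (sorted, length 8): [-13, -5, 2, 4, 9, 16, 29, 31]
Old median = 13/2
Insert x = 8
Old length even (8). Middle pair: indices 3,4 = 4,9.
New length odd (9). New median = single middle element.
x = 8: 4 elements are < x, 4 elements are > x.
New sorted list: [-13, -5, 2, 4, 8, 9, 16, 29, 31]
New median = 8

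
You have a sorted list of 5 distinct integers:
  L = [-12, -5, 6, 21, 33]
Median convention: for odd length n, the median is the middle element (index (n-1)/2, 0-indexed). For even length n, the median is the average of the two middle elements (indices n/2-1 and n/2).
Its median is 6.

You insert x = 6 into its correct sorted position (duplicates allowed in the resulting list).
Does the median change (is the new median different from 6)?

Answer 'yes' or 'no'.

Old median = 6
Insert x = 6
New median = 6
Changed? no

Answer: no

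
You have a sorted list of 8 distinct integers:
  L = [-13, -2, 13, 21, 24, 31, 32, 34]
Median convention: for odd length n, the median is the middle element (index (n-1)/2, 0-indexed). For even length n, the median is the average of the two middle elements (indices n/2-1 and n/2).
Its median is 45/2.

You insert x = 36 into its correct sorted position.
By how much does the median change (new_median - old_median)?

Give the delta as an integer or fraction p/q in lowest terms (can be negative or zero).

Answer: 3/2

Derivation:
Old median = 45/2
After inserting x = 36: new sorted = [-13, -2, 13, 21, 24, 31, 32, 34, 36]
New median = 24
Delta = 24 - 45/2 = 3/2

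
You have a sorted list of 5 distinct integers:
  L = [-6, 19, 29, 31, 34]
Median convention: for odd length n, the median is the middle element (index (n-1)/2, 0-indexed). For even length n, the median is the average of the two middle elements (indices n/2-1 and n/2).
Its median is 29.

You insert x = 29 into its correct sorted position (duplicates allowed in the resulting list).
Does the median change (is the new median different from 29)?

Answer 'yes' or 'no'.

Answer: no

Derivation:
Old median = 29
Insert x = 29
New median = 29
Changed? no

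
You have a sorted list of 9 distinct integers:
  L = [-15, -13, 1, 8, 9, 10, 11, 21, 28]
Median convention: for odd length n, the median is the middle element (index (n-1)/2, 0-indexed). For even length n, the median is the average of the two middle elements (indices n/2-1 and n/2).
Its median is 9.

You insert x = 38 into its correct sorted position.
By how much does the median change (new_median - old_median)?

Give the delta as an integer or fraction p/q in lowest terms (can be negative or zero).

Answer: 1/2

Derivation:
Old median = 9
After inserting x = 38: new sorted = [-15, -13, 1, 8, 9, 10, 11, 21, 28, 38]
New median = 19/2
Delta = 19/2 - 9 = 1/2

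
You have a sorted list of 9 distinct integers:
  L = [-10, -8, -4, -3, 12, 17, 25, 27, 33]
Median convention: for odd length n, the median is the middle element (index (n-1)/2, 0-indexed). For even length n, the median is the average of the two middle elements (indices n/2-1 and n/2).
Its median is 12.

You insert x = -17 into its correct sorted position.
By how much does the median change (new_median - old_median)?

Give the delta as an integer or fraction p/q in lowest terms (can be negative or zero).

Old median = 12
After inserting x = -17: new sorted = [-17, -10, -8, -4, -3, 12, 17, 25, 27, 33]
New median = 9/2
Delta = 9/2 - 12 = -15/2

Answer: -15/2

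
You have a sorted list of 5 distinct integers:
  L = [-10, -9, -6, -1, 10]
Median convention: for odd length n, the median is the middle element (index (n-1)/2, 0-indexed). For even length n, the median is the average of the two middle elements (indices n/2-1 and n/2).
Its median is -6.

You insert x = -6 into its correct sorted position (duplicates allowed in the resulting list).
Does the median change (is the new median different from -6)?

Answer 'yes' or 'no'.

Answer: no

Derivation:
Old median = -6
Insert x = -6
New median = -6
Changed? no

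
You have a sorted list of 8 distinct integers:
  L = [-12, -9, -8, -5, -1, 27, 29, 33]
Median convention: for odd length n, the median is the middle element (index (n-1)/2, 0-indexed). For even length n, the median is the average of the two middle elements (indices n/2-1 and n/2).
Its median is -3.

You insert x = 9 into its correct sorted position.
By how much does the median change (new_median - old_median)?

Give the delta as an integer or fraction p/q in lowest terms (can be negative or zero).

Answer: 2

Derivation:
Old median = -3
After inserting x = 9: new sorted = [-12, -9, -8, -5, -1, 9, 27, 29, 33]
New median = -1
Delta = -1 - -3 = 2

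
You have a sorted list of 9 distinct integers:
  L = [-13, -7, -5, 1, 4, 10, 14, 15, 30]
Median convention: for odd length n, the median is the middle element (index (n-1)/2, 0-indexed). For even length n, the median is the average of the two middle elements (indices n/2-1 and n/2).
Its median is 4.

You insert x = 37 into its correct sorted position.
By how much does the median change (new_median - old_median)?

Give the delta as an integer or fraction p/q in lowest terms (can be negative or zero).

Old median = 4
After inserting x = 37: new sorted = [-13, -7, -5, 1, 4, 10, 14, 15, 30, 37]
New median = 7
Delta = 7 - 4 = 3

Answer: 3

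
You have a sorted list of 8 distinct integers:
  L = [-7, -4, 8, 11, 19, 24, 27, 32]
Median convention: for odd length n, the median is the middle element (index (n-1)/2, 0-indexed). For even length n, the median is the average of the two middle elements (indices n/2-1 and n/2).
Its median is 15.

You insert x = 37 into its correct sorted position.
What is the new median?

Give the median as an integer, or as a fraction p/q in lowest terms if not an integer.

Answer: 19

Derivation:
Old list (sorted, length 8): [-7, -4, 8, 11, 19, 24, 27, 32]
Old median = 15
Insert x = 37
Old length even (8). Middle pair: indices 3,4 = 11,19.
New length odd (9). New median = single middle element.
x = 37: 8 elements are < x, 0 elements are > x.
New sorted list: [-7, -4, 8, 11, 19, 24, 27, 32, 37]
New median = 19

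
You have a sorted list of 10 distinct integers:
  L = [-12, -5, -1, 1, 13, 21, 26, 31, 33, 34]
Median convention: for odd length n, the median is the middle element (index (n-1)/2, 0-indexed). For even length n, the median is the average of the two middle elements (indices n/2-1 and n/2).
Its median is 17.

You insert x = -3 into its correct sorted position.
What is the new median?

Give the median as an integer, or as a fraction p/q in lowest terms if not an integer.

Old list (sorted, length 10): [-12, -5, -1, 1, 13, 21, 26, 31, 33, 34]
Old median = 17
Insert x = -3
Old length even (10). Middle pair: indices 4,5 = 13,21.
New length odd (11). New median = single middle element.
x = -3: 2 elements are < x, 8 elements are > x.
New sorted list: [-12, -5, -3, -1, 1, 13, 21, 26, 31, 33, 34]
New median = 13

Answer: 13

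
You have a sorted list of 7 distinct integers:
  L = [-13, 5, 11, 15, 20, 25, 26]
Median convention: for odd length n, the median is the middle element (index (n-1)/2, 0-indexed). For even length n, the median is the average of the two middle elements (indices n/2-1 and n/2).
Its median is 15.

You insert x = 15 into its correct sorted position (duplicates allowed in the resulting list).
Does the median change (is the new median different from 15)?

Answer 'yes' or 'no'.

Answer: no

Derivation:
Old median = 15
Insert x = 15
New median = 15
Changed? no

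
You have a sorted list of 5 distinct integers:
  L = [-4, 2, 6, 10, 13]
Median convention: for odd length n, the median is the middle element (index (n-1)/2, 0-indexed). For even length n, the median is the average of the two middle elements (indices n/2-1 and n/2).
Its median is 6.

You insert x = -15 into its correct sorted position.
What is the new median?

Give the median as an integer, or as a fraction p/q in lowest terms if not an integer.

Answer: 4

Derivation:
Old list (sorted, length 5): [-4, 2, 6, 10, 13]
Old median = 6
Insert x = -15
Old length odd (5). Middle was index 2 = 6.
New length even (6). New median = avg of two middle elements.
x = -15: 0 elements are < x, 5 elements are > x.
New sorted list: [-15, -4, 2, 6, 10, 13]
New median = 4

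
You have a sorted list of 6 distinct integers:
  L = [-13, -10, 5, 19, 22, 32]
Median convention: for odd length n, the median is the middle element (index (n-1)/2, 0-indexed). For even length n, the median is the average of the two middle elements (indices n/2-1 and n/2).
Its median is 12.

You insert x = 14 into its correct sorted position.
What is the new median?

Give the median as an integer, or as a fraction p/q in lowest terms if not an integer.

Old list (sorted, length 6): [-13, -10, 5, 19, 22, 32]
Old median = 12
Insert x = 14
Old length even (6). Middle pair: indices 2,3 = 5,19.
New length odd (7). New median = single middle element.
x = 14: 3 elements are < x, 3 elements are > x.
New sorted list: [-13, -10, 5, 14, 19, 22, 32]
New median = 14

Answer: 14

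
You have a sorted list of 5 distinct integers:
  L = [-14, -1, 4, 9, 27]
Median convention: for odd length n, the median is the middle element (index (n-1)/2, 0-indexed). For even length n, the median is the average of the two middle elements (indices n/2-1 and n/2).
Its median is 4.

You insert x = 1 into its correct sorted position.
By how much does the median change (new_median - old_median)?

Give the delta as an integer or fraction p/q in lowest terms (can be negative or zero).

Answer: -3/2

Derivation:
Old median = 4
After inserting x = 1: new sorted = [-14, -1, 1, 4, 9, 27]
New median = 5/2
Delta = 5/2 - 4 = -3/2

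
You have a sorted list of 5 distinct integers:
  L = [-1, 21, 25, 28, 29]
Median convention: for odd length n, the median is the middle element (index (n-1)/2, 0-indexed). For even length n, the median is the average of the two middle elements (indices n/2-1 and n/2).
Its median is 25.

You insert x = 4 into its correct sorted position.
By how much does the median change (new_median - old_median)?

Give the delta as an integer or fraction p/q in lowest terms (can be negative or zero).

Answer: -2

Derivation:
Old median = 25
After inserting x = 4: new sorted = [-1, 4, 21, 25, 28, 29]
New median = 23
Delta = 23 - 25 = -2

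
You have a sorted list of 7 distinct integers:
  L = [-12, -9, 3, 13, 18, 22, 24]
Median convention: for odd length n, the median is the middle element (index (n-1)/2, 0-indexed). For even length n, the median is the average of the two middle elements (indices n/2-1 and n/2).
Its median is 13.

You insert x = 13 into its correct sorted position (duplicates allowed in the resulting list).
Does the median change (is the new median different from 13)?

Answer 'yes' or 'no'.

Old median = 13
Insert x = 13
New median = 13
Changed? no

Answer: no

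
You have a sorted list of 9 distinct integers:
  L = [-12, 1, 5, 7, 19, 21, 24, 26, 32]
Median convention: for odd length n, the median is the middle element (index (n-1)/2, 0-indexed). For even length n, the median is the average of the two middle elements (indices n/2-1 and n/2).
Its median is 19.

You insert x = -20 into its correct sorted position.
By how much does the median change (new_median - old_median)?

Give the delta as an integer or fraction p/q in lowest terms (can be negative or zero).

Answer: -6

Derivation:
Old median = 19
After inserting x = -20: new sorted = [-20, -12, 1, 5, 7, 19, 21, 24, 26, 32]
New median = 13
Delta = 13 - 19 = -6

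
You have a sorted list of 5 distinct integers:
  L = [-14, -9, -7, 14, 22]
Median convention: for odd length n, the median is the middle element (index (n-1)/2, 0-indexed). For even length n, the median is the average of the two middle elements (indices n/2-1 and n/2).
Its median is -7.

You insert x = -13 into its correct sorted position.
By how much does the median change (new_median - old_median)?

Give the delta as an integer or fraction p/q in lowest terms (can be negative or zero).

Old median = -7
After inserting x = -13: new sorted = [-14, -13, -9, -7, 14, 22]
New median = -8
Delta = -8 - -7 = -1

Answer: -1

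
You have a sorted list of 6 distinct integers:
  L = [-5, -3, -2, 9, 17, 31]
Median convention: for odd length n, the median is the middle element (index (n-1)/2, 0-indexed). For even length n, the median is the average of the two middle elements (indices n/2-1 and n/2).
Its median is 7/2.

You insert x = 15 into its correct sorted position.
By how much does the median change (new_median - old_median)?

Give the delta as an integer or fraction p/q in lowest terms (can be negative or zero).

Old median = 7/2
After inserting x = 15: new sorted = [-5, -3, -2, 9, 15, 17, 31]
New median = 9
Delta = 9 - 7/2 = 11/2

Answer: 11/2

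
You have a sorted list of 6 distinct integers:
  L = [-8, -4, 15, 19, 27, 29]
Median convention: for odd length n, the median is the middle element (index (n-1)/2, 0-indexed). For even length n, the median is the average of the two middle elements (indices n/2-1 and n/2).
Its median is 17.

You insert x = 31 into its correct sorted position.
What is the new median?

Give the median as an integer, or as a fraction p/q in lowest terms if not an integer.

Answer: 19

Derivation:
Old list (sorted, length 6): [-8, -4, 15, 19, 27, 29]
Old median = 17
Insert x = 31
Old length even (6). Middle pair: indices 2,3 = 15,19.
New length odd (7). New median = single middle element.
x = 31: 6 elements are < x, 0 elements are > x.
New sorted list: [-8, -4, 15, 19, 27, 29, 31]
New median = 19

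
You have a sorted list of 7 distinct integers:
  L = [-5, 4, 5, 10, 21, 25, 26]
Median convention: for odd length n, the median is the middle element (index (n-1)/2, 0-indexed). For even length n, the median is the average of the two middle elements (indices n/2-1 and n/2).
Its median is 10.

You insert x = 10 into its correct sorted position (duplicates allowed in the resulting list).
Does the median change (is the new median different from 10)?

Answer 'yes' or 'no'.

Answer: no

Derivation:
Old median = 10
Insert x = 10
New median = 10
Changed? no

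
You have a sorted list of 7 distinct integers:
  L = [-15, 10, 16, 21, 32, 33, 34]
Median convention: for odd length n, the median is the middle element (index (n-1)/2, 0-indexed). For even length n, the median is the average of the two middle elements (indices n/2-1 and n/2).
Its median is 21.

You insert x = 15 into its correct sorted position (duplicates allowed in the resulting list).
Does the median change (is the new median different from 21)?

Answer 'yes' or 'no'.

Old median = 21
Insert x = 15
New median = 37/2
Changed? yes

Answer: yes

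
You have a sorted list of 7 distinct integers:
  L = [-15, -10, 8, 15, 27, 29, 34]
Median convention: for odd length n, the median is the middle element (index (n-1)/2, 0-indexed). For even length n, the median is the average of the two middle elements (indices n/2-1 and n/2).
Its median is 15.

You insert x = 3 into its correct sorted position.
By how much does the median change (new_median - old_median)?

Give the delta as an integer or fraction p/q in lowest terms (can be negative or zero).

Old median = 15
After inserting x = 3: new sorted = [-15, -10, 3, 8, 15, 27, 29, 34]
New median = 23/2
Delta = 23/2 - 15 = -7/2

Answer: -7/2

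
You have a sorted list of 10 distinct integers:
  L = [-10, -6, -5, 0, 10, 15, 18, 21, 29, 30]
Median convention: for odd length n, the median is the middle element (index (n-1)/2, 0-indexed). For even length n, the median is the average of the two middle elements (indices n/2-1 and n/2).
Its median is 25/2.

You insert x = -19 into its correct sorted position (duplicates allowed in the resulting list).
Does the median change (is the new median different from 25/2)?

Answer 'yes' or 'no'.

Old median = 25/2
Insert x = -19
New median = 10
Changed? yes

Answer: yes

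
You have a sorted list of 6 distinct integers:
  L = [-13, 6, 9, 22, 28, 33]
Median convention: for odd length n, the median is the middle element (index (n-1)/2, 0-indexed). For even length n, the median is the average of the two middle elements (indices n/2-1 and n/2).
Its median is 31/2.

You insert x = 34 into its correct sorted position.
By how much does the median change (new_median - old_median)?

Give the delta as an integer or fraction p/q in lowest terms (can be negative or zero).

Answer: 13/2

Derivation:
Old median = 31/2
After inserting x = 34: new sorted = [-13, 6, 9, 22, 28, 33, 34]
New median = 22
Delta = 22 - 31/2 = 13/2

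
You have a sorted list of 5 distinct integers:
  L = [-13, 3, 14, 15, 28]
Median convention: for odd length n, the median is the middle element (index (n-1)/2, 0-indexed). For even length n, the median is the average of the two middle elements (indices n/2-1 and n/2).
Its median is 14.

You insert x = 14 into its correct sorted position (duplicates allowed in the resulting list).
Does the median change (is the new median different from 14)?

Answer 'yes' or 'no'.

Answer: no

Derivation:
Old median = 14
Insert x = 14
New median = 14
Changed? no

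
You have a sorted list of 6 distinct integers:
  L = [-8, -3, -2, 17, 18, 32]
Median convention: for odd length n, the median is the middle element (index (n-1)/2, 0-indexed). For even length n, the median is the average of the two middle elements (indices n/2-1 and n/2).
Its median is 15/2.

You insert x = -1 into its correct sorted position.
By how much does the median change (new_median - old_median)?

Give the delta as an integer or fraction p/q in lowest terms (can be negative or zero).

Old median = 15/2
After inserting x = -1: new sorted = [-8, -3, -2, -1, 17, 18, 32]
New median = -1
Delta = -1 - 15/2 = -17/2

Answer: -17/2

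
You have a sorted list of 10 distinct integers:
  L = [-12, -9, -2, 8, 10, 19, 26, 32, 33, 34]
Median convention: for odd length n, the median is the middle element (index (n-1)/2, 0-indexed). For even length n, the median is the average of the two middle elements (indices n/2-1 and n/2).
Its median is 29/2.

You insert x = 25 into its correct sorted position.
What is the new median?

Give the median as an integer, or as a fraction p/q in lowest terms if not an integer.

Old list (sorted, length 10): [-12, -9, -2, 8, 10, 19, 26, 32, 33, 34]
Old median = 29/2
Insert x = 25
Old length even (10). Middle pair: indices 4,5 = 10,19.
New length odd (11). New median = single middle element.
x = 25: 6 elements are < x, 4 elements are > x.
New sorted list: [-12, -9, -2, 8, 10, 19, 25, 26, 32, 33, 34]
New median = 19

Answer: 19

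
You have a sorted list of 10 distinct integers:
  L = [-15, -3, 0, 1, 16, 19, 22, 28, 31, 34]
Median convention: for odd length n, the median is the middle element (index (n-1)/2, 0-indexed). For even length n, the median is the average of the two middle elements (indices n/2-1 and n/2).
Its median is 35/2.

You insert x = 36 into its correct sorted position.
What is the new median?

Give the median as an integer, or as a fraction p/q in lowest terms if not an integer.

Old list (sorted, length 10): [-15, -3, 0, 1, 16, 19, 22, 28, 31, 34]
Old median = 35/2
Insert x = 36
Old length even (10). Middle pair: indices 4,5 = 16,19.
New length odd (11). New median = single middle element.
x = 36: 10 elements are < x, 0 elements are > x.
New sorted list: [-15, -3, 0, 1, 16, 19, 22, 28, 31, 34, 36]
New median = 19

Answer: 19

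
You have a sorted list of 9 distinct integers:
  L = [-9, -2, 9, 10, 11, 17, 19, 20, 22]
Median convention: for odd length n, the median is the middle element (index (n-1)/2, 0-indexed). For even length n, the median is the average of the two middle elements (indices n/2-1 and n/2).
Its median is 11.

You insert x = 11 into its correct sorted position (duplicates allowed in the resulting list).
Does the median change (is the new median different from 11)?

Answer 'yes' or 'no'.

Old median = 11
Insert x = 11
New median = 11
Changed? no

Answer: no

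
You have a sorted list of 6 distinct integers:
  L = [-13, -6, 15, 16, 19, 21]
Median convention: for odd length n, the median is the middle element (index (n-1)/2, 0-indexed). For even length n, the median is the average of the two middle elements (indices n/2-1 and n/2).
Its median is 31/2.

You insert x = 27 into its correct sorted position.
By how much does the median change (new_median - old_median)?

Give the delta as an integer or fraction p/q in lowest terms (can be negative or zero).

Answer: 1/2

Derivation:
Old median = 31/2
After inserting x = 27: new sorted = [-13, -6, 15, 16, 19, 21, 27]
New median = 16
Delta = 16 - 31/2 = 1/2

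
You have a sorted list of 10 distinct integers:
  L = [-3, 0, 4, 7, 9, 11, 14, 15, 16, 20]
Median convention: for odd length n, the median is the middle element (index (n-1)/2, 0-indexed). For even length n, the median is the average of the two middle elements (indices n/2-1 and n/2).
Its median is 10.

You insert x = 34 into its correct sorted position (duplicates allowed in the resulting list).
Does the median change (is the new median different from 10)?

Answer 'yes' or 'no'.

Old median = 10
Insert x = 34
New median = 11
Changed? yes

Answer: yes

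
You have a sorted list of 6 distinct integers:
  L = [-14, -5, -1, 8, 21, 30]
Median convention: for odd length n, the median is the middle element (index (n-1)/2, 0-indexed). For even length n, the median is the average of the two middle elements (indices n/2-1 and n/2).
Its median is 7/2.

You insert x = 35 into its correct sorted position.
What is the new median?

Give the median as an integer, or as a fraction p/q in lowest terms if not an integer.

Answer: 8

Derivation:
Old list (sorted, length 6): [-14, -5, -1, 8, 21, 30]
Old median = 7/2
Insert x = 35
Old length even (6). Middle pair: indices 2,3 = -1,8.
New length odd (7). New median = single middle element.
x = 35: 6 elements are < x, 0 elements are > x.
New sorted list: [-14, -5, -1, 8, 21, 30, 35]
New median = 8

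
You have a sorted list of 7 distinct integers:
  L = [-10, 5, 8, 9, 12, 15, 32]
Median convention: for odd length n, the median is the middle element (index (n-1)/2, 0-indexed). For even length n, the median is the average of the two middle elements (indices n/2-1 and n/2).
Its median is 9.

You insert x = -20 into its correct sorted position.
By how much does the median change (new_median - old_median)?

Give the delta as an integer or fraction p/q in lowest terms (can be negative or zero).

Answer: -1/2

Derivation:
Old median = 9
After inserting x = -20: new sorted = [-20, -10, 5, 8, 9, 12, 15, 32]
New median = 17/2
Delta = 17/2 - 9 = -1/2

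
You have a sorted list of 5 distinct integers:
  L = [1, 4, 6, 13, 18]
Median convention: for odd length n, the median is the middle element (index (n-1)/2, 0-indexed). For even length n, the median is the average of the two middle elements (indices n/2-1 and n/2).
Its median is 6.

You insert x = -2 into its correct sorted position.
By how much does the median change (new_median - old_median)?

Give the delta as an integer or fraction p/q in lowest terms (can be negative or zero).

Old median = 6
After inserting x = -2: new sorted = [-2, 1, 4, 6, 13, 18]
New median = 5
Delta = 5 - 6 = -1

Answer: -1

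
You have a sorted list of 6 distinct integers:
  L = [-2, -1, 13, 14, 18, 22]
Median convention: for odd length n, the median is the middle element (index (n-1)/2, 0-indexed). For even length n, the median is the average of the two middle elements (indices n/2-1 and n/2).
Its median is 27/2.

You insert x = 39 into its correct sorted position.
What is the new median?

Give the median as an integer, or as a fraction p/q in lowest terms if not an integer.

Old list (sorted, length 6): [-2, -1, 13, 14, 18, 22]
Old median = 27/2
Insert x = 39
Old length even (6). Middle pair: indices 2,3 = 13,14.
New length odd (7). New median = single middle element.
x = 39: 6 elements are < x, 0 elements are > x.
New sorted list: [-2, -1, 13, 14, 18, 22, 39]
New median = 14

Answer: 14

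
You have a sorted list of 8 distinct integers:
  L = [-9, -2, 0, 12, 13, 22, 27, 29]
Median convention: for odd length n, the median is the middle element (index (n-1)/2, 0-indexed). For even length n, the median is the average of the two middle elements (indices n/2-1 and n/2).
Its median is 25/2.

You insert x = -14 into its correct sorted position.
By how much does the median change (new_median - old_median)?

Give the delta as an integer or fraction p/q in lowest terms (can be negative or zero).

Old median = 25/2
After inserting x = -14: new sorted = [-14, -9, -2, 0, 12, 13, 22, 27, 29]
New median = 12
Delta = 12 - 25/2 = -1/2

Answer: -1/2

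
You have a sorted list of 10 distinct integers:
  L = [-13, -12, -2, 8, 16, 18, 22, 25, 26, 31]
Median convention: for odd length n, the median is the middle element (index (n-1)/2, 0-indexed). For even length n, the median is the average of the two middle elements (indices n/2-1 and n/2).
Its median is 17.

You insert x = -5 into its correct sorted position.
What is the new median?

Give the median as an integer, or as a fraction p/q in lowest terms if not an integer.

Old list (sorted, length 10): [-13, -12, -2, 8, 16, 18, 22, 25, 26, 31]
Old median = 17
Insert x = -5
Old length even (10). Middle pair: indices 4,5 = 16,18.
New length odd (11). New median = single middle element.
x = -5: 2 elements are < x, 8 elements are > x.
New sorted list: [-13, -12, -5, -2, 8, 16, 18, 22, 25, 26, 31]
New median = 16

Answer: 16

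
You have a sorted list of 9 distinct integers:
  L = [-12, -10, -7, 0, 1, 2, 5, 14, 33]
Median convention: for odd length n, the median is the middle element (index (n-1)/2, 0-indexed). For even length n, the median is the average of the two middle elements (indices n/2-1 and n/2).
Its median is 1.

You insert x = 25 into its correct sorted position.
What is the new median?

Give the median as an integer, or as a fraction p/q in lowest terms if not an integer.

Answer: 3/2

Derivation:
Old list (sorted, length 9): [-12, -10, -7, 0, 1, 2, 5, 14, 33]
Old median = 1
Insert x = 25
Old length odd (9). Middle was index 4 = 1.
New length even (10). New median = avg of two middle elements.
x = 25: 8 elements are < x, 1 elements are > x.
New sorted list: [-12, -10, -7, 0, 1, 2, 5, 14, 25, 33]
New median = 3/2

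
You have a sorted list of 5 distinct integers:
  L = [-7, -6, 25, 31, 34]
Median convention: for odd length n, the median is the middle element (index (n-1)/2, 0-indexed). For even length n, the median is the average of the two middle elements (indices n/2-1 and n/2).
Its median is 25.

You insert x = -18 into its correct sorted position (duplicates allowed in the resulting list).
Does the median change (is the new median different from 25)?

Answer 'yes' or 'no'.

Answer: yes

Derivation:
Old median = 25
Insert x = -18
New median = 19/2
Changed? yes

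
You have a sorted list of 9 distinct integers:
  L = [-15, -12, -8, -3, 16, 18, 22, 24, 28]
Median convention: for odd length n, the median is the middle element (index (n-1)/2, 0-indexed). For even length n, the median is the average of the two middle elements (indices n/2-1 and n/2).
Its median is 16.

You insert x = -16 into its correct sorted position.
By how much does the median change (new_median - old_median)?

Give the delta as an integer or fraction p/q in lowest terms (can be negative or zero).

Old median = 16
After inserting x = -16: new sorted = [-16, -15, -12, -8, -3, 16, 18, 22, 24, 28]
New median = 13/2
Delta = 13/2 - 16 = -19/2

Answer: -19/2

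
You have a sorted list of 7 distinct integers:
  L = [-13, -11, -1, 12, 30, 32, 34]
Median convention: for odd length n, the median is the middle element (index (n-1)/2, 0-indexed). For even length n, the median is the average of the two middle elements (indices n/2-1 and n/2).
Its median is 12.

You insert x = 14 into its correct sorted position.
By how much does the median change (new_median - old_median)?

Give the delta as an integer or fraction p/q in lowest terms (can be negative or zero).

Answer: 1

Derivation:
Old median = 12
After inserting x = 14: new sorted = [-13, -11, -1, 12, 14, 30, 32, 34]
New median = 13
Delta = 13 - 12 = 1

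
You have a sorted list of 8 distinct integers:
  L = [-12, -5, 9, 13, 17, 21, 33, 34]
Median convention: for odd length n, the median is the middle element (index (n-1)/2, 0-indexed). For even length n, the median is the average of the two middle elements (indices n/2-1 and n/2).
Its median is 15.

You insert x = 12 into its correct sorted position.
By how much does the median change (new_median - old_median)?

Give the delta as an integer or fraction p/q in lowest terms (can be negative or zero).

Old median = 15
After inserting x = 12: new sorted = [-12, -5, 9, 12, 13, 17, 21, 33, 34]
New median = 13
Delta = 13 - 15 = -2

Answer: -2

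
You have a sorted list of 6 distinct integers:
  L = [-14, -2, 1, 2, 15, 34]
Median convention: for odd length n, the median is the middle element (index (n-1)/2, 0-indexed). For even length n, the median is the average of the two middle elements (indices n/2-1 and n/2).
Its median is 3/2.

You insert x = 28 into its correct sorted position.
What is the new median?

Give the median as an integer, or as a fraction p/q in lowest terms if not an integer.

Old list (sorted, length 6): [-14, -2, 1, 2, 15, 34]
Old median = 3/2
Insert x = 28
Old length even (6). Middle pair: indices 2,3 = 1,2.
New length odd (7). New median = single middle element.
x = 28: 5 elements are < x, 1 elements are > x.
New sorted list: [-14, -2, 1, 2, 15, 28, 34]
New median = 2

Answer: 2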